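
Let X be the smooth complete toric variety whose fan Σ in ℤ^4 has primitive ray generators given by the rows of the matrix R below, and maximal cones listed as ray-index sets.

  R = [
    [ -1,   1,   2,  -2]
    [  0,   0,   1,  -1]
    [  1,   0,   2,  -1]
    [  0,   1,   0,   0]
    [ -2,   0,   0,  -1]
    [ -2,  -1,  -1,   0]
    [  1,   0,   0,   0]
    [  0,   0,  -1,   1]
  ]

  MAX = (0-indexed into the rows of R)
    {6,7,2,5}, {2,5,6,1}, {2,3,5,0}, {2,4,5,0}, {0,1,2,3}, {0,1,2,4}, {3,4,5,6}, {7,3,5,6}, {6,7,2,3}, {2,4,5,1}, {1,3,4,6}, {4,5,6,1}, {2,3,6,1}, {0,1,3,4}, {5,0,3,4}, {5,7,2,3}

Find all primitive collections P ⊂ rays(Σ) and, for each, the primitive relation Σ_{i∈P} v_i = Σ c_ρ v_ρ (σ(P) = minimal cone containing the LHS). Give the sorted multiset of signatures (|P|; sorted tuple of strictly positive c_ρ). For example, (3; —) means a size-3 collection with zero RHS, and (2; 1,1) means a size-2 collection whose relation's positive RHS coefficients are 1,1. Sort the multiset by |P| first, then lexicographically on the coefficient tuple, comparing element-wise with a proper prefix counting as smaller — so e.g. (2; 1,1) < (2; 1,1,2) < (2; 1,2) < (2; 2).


9 collections generate NE(X_Σ); each relation:

  P={1,7}:  v_{1} + v_{7} = 0 ; sig = (2; —)
  P={4,7}:  v_{4} + v_{7} = v_{3} + v_{5} ; sig = (2; 1,1)
  P={0,7}:  v_{0} + v_{7} = v_{2} + 2·v_{3} + v_{5} ; sig = (2; 1,1,2)
  P={0,6}:  v_{0} + v_{6} = 2·v_{1} + v_{3} ; sig = (2; 1,2)
  P={1,3,5}:  v_{1} + v_{3} + v_{5} = v_{4} ; sig = (3; 1)
  P={2,3,4}:  v_{2} + v_{3} + v_{4} = v_{0} ; sig = (3; 1)
  P={0,1,5}:  v_{0} + v_{1} + v_{5} = v_{2} + 2·v_{4} ; sig = (3; 1,2)
  P={2,4,6}:  v_{2} + v_{4} + v_{6} = 2·v_{1} ; sig = (3; 2)
  P={2,3,5,6}:  v_{2} + v_{3} + v_{5} + v_{6} = v_{1} ; sig = (4; 1)

Hence PRS(X_Σ) =
{ (2; —),  (2; 1,1),  (2; 1,1,2),  (2; 1,2),  (3; 1) ×2,  (3; 1,2),  (3; 2),  (4; 1) }


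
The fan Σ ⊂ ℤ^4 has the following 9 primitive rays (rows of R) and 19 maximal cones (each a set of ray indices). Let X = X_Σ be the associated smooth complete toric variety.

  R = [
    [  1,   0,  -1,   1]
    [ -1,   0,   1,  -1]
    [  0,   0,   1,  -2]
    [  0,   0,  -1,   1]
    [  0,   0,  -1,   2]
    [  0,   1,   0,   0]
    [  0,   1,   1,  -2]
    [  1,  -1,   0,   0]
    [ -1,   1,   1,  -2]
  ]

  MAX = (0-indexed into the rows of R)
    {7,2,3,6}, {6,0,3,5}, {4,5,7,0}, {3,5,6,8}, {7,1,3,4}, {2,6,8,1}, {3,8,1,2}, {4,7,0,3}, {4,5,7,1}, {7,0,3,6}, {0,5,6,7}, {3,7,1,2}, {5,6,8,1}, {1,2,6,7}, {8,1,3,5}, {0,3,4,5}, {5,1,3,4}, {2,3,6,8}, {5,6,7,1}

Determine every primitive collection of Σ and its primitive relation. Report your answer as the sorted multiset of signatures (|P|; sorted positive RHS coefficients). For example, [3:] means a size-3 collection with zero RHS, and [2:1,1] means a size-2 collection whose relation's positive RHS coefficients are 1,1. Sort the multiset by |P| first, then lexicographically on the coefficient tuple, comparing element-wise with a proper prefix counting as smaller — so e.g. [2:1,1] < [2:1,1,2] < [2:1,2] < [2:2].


Primitive collections (10):

  P={0,1}:  v_{0} + v_{1} = 0  so sig = [2:]
  P={2,4}:  v_{2} + v_{4} = 0  so sig = [2:]
  P={2,5}:  v_{2} + v_{5} = v_{6}  so sig = [2:1]
  P={4,6}:  v_{4} + v_{6} = v_{5}  so sig = [2:1]
  P={7,8}:  v_{7} + v_{8} = v_{2}  so sig = [2:1]
  P={0,8}:  v_{0} + v_{8} = v_{3} + v_{6}  so sig = [2:1,1]
  P={0,2}:  v_{0} + v_{2} = v_{3} + v_{6} + v_{7}  so sig = [2:1,1,1]
  P={4,8}:  v_{4} + v_{8} = v_{1} + v_{3} + v_{5}  so sig = [2:1,1,1]
  P={1,3,6}:  v_{1} + v_{3} + v_{6} = v_{8}  so sig = [3:1]
  P={3,5,7}:  v_{3} + v_{5} + v_{7} = v_{0}  so sig = [3:1]

Hence PRS(X_Σ) =
    [2:]
    [2:]
    [2:1]
    [2:1]
    [2:1]
    [2:1,1]
    [2:1,1,1]
    [2:1,1,1]
    [3:1]
    [3:1]


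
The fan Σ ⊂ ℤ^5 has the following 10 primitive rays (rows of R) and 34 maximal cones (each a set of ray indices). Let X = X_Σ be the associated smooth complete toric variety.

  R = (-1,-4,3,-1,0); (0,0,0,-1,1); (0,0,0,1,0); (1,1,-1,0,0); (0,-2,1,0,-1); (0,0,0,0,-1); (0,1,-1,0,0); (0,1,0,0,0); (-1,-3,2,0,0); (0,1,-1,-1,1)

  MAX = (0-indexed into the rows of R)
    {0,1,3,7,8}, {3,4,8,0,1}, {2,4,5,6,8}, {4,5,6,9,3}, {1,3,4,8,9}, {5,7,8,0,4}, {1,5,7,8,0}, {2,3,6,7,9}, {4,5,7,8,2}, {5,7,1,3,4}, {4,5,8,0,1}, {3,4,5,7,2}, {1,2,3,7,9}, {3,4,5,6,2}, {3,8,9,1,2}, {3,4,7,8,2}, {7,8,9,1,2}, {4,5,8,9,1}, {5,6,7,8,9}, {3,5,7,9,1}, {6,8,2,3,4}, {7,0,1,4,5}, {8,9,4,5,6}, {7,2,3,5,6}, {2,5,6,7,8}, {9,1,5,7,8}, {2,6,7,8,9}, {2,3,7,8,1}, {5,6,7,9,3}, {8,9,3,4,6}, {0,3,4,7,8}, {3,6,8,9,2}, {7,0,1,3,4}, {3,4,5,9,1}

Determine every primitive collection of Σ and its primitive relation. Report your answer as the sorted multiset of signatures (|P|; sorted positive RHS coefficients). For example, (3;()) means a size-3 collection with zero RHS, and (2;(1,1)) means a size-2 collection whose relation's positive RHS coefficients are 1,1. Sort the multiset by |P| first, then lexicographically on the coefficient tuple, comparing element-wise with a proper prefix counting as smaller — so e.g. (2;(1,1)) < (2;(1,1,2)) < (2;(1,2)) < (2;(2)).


Minimal non-faces — 15 found among 10 rays, 34 max cones:

  • {1,6}:  v_{1} + v_{6} = v_{9}  so sig = (2;(1))
  • {0,6}:  v_{0} + v_{6} = v_{1} + v_{5} + v_{8}  so sig = (2;(1,1,1))
  • {0,2}:  v_{0} + v_{2} = v_{3} + v_{7} + 2·v_{8}  so sig = (2;(1,1,2))
  • {0,9}:  v_{0} + v_{9} = 2·v_{1} + v_{5} + v_{8}  so sig = (2;(1,1,2))
  • {1,2,5}:  v_{1} + v_{2} + v_{5} = 0  so sig = (3;())
  • {2,5,9}:  v_{2} + v_{5} + v_{9} = v_{6}  so sig = (3;(1))
  • {3,5,8}:  v_{3} + v_{5} + v_{8} = v_{4}  so sig = (3;(1))
  • {4,6,7}:  v_{4} + v_{6} + v_{7} = v_{5}  so sig = (3;(1))
  • {1,2,4}:  v_{1} + v_{2} + v_{4} = v_{3} + v_{8}  so sig = (3;(1,1))
  • {4,7,9}:  v_{4} + v_{7} + v_{9} = v_{1} + v_{5}  so sig = (3;(1,1))
  • {2,4,9}:  v_{2} + v_{4} + v_{9} = v_{3} + v_{6} + v_{8}  so sig = (3;(1,1,1))
  • {0,3,5}:  v_{0} + v_{3} + v_{5} = v_{1} + 2·v_{4} + v_{7}  so sig = (3;(1,1,2))
  • {3,6,7,8}:  v_{3} + v_{6} + v_{7} + v_{8} = 0  so sig = (4;())
  • {1,4,7,8}:  v_{1} + v_{4} + v_{7} + v_{8} = v_{0}  so sig = (4;(1))
  • {3,7,8,9}:  v_{3} + v_{7} + v_{8} + v_{9} = v_{1}  so sig = (4;(1))

Hence PRS(X_Σ) =
    |P|=2: 4 collections, coeffs (1), (1,1,1), (1,1,2), (1,1,2)
    |P|=3: 8 collections, coeffs (), (1), (1), (1), (1,1), (1,1), (1,1,1), (1,1,2)
    |P|=4: 3 collections, coeffs (), (1), (1)


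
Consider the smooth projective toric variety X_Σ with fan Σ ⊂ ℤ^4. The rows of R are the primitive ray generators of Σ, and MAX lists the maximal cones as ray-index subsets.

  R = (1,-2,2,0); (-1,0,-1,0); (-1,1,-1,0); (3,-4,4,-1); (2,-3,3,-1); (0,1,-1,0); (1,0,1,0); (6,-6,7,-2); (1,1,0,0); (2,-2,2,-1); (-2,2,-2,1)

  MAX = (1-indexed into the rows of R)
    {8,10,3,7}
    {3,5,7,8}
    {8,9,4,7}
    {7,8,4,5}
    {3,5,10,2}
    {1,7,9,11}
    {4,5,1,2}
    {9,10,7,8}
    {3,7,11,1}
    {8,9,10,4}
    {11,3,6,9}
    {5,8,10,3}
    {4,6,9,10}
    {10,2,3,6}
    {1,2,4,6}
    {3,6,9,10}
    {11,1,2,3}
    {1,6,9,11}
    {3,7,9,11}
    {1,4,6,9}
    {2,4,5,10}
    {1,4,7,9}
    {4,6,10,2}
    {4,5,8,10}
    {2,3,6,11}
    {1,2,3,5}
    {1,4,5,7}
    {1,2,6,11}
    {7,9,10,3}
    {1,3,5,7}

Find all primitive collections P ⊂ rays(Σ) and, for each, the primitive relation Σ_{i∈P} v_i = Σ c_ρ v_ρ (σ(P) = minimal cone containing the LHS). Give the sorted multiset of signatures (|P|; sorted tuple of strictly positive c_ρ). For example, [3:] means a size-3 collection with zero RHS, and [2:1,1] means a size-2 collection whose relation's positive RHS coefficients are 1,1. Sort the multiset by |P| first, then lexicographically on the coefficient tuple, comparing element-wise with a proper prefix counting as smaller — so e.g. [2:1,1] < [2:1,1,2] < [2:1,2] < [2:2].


Δ(Σ) — 11 vertices, 19 min non-faces:

  P={2,7}:  v_{2} + v_{7} = 0 ; sig = [2:]
  P={10,11}:  v_{10} + v_{11} = 0 ; sig = [2:]
  P={1,10}:  v_{1} + v_{10} = v_{4} ; sig = [2:1]
  P={2,9}:  v_{2} + v_{9} = v_{6} ; sig = [2:1]
  P={3,4}:  v_{3} + v_{4} = v_{5} ; sig = [2:1]
  P={4,11}:  v_{4} + v_{11} = v_{1} ; sig = [2:1]
  P={5,6}:  v_{5} + v_{6} = v_{10} ; sig = [2:1]
  P={6,7}:  v_{6} + v_{7} = v_{9} ; sig = [2:1]
  P={2,8}:  v_{2} + v_{8} = v_{4} + v_{10} ; sig = [2:1,1]
  P={5,9}:  v_{5} + v_{9} = v_{7} + v_{10} ; sig = [2:1,1]
  P={5,11}:  v_{5} + v_{11} = v_{1} + v_{3} ; sig = [2:1,1]
  P={8,11}:  v_{8} + v_{11} = v_{4} + v_{7} ; sig = [2:1,1]
  P={6,8}:  v_{6} + v_{8} = v_{4} + v_{9} + v_{10} ; sig = [2:1,1,1]
  P={1,8}:  v_{1} + v_{8} = 2·v_{4} + v_{7} ; sig = [2:1,2]
  P={1,3,6}:  v_{1} + v_{3} + v_{6} = 0 ; sig = [3:]
  P={1,3,9}:  v_{1} + v_{3} + v_{9} = v_{7} ; sig = [3:1]
  P={4,7,10}:  v_{4} + v_{7} + v_{10} = v_{8} ; sig = [3:1]
  P={5,7,10}:  v_{5} + v_{7} + v_{10} = v_{3} + v_{8} ; sig = [3:1,1]
  P={3,8,9}:  v_{3} + v_{8} + v_{9} = 2·v_{7} + 2·v_{10} ; sig = [3:2,2]

Sorted signature multiset PRS(X):
{ [2:] ×2,  [2:1] ×6,  [2:1,1] ×4,  [2:1,1,1],  [2:1,2],  [3:],  [3:1] ×2,  [3:1,1],  [3:2,2] }


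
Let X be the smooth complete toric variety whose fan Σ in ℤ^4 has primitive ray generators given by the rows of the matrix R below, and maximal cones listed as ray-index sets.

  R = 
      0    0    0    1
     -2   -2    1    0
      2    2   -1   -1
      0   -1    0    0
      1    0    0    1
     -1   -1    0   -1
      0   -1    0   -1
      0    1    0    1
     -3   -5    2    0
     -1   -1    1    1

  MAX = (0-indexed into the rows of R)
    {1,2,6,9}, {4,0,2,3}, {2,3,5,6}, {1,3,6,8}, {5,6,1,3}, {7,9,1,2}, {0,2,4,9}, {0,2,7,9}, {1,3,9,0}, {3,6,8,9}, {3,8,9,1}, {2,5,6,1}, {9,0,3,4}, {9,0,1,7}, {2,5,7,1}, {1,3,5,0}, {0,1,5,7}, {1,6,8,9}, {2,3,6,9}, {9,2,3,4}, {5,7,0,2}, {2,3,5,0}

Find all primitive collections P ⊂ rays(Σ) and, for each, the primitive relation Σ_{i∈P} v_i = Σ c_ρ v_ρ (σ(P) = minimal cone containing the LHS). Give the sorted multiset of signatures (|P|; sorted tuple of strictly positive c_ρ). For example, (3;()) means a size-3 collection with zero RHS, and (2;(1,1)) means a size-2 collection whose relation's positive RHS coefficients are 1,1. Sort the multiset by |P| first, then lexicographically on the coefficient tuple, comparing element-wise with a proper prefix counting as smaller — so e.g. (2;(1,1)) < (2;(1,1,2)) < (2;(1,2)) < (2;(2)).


Primitive collections (17):

  P = {6,7}:  v_{6} + v_{7} = 0  →  sig = (2;())
  P = {0,6}:  v_{0} + v_{6} = v_{3}  →  sig = (2;(1))
  P = {3,7}:  v_{3} + v_{7} = v_{0}  →  sig = (2;(1))
  P = {4,5}:  v_{4} + v_{5} = v_{3}  →  sig = (2;(1))
  P = {5,9}:  v_{5} + v_{9} = v_{1}  →  sig = (2;(1))
  P = {1,4}:  v_{1} + v_{4} = v_{3} + v_{9}  →  sig = (2;(1,1))
  P = {7,8}:  v_{7} + v_{8} = v_{1} + v_{3} + v_{9}  →  sig = (2;(1,1,1))
  P = {0,8}:  v_{0} + v_{8} = v_{1} + 2·v_{3} + v_{9}  →  sig = (2;(1,1,2))
  P = {4,6}:  v_{4} + v_{6} = v_{2} + 2·v_{3} + v_{9}  →  sig = (2;(1,1,2))
  P = {4,7}:  v_{4} + v_{7} = 2·v_{0} + v_{2} + v_{9}  →  sig = (2;(1,1,2))
  P = {5,8}:  v_{5} + v_{8} = 2·v_{1} + v_{3} + v_{6}  →  sig = (2;(1,1,2))
  P = {2,8}:  v_{2} + v_{8} = 2·v_{6} + v_{9}  →  sig = (2;(1,2))
  P = {4,8}:  v_{4} + v_{8} = 2·v_{3} + v_{6} + 2·v_{9}  →  sig = (2;(1,2,2))
  P = {0,1,2}:  v_{0} + v_{1} + v_{2} = 0  →  sig = (3;())
  P = {1,2,3}:  v_{1} + v_{2} + v_{3} = v_{6}  →  sig = (3;(1))
  P = {0,2,3,9}:  v_{0} + v_{2} + v_{3} + v_{9} = v_{4}  →  sig = (4;(1))
  P = {1,3,6,9}:  v_{1} + v_{3} + v_{6} + v_{9} = v_{8}  →  sig = (4;(1))

Hence PRS(X_Σ) =
[(2;()), (2;(1)), (2;(1)), (2;(1)), (2;(1)), (2;(1,1)), (2;(1,1,1)), (2;(1,1,2)), (2;(1,1,2)), (2;(1,1,2)), (2;(1,1,2)), (2;(1,2)), (2;(1,2,2)), (3;()), (3;(1)), (4;(1)), (4;(1))]


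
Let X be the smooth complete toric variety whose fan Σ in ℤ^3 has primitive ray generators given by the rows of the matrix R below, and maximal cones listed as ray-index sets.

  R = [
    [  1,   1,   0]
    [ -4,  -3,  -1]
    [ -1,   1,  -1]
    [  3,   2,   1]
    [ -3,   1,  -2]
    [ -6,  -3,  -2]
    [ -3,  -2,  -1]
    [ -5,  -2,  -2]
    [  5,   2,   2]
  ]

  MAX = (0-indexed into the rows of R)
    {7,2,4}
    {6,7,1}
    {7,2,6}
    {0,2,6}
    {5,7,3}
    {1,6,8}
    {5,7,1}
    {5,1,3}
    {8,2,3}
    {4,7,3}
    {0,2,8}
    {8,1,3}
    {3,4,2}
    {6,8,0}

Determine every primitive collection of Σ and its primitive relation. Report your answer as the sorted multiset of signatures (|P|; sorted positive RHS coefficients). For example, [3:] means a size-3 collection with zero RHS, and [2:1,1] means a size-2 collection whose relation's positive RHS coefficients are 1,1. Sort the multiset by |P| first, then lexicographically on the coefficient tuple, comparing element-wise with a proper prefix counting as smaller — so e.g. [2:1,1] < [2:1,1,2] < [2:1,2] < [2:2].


Minimal non-faces — 18 found among 9 rays, 14 max cones:

  • {3,6}:  v_{3} + v_{6} = 0 ; sig = [2:]
  • {7,8}:  v_{7} + v_{8} = 0 ; sig = [2:]
  • {0,1}:  v_{0} + v_{1} = v_{6} ; sig = [2:1]
  • {0,5}:  v_{0} + v_{5} = v_{7} ; sig = [2:1]
  • {1,2}:  v_{1} + v_{2} = v_{7} ; sig = [2:1]
  • {0,3}:  v_{0} + v_{3} = v_{2} + v_{8} ; sig = [2:1,1]
  • {0,7}:  v_{0} + v_{7} = v_{2} + v_{6} ; sig = [2:1,1]
  • {4,6}:  v_{4} + v_{6} = v_{2} + v_{7} ; sig = [2:1,1]
  • {4,8}:  v_{4} + v_{8} = v_{2} + v_{3} ; sig = [2:1,1]
  • {5,6}:  v_{5} + v_{6} = v_{1} + v_{7} ; sig = [2:1,1]
  • {5,8}:  v_{5} + v_{8} = v_{1} + v_{3} ; sig = [2:1,1]
  • {1,4}:  v_{1} + v_{4} = v_{3} + 2·v_{7} ; sig = [2:1,2]
  • {2,5}:  v_{2} + v_{5} = v_{3} + 2·v_{7} ; sig = [2:1,2]
  • {0,4}:  v_{0} + v_{4} = 2·v_{2} ; sig = [2:2]
  • {4,5}:  v_{4} + v_{5} = 2·v_{3} + 3·v_{7} ; sig = [2:2,3]
  • {1,3,7}:  v_{1} + v_{3} + v_{7} = v_{5} ; sig = [3:1]
  • {2,3,7}:  v_{2} + v_{3} + v_{7} = v_{4} ; sig = [3:1]
  • {2,6,8}:  v_{2} + v_{6} + v_{8} = v_{0} ; sig = [3:1]

so the primitive-relation signature multiset is
[[2:], [2:], [2:1], [2:1], [2:1], [2:1,1], [2:1,1], [2:1,1], [2:1,1], [2:1,1], [2:1,1], [2:1,2], [2:1,2], [2:2], [2:2,3], [3:1], [3:1], [3:1]]


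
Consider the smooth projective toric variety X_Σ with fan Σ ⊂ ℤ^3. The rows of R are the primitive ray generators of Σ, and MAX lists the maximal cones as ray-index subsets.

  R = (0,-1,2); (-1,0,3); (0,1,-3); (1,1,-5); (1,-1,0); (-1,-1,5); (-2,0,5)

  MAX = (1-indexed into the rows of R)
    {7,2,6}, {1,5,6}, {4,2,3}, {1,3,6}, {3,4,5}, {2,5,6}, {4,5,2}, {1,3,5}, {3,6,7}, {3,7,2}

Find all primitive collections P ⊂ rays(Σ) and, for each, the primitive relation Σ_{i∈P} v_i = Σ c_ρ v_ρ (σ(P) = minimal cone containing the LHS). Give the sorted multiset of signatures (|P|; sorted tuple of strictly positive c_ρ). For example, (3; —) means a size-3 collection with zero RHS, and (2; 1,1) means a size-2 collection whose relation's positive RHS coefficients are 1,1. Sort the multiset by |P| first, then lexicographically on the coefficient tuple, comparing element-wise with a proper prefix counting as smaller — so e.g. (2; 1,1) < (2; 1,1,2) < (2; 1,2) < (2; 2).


Primitive collections (9):

  P = {4,6}:  v_{4} + v_{6} = 0  so sig = (2; —)
  P = {1,2}:  v_{1} + v_{2} = v_{6}  so sig = (2; 1)
  P = {5,7}:  v_{5} + v_{7} = v_{6}  so sig = (2; 1)
  P = {1,4}:  v_{1} + v_{4} = v_{3} + v_{5}  so sig = (2; 1,1)
  P = {4,7}:  v_{4} + v_{7} = v_{2} + v_{3}  so sig = (2; 1,1)
  P = {1,7}:  v_{1} + v_{7} = v_{3} + 2·v_{6}  so sig = (2; 1,2)
  P = {2,3,5}:  v_{2} + v_{3} + v_{5} = 0  so sig = (3; —)
  P = {2,3,6}:  v_{2} + v_{3} + v_{6} = v_{7}  so sig = (3; 1)
  P = {3,5,6}:  v_{3} + v_{5} + v_{6} = v_{1}  so sig = (3; 1)

Hence PRS(X_Σ) =
{ (2; —),  (2; 1) ×2,  (2; 1,1) ×2,  (2; 1,2),  (3; —),  (3; 1) ×2 }


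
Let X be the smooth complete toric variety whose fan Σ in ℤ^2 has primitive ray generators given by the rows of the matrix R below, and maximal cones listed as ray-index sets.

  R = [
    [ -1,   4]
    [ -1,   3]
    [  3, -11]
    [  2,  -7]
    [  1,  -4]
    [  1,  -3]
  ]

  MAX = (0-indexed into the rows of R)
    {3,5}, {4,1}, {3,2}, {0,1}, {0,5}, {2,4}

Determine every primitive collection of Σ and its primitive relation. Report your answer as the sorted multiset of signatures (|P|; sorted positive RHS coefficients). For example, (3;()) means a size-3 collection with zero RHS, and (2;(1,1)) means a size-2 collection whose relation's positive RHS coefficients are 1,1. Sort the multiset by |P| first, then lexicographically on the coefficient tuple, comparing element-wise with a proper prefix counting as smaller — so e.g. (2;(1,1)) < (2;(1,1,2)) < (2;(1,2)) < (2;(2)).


9 minimal non-faces of Δ(Σ) (on 6 rays):

  {0,4}:  v_{0} + v_{4} = 0  ⇒ sig = (2;())
  {1,5}:  v_{1} + v_{5} = 0  ⇒ sig = (2;())
  {0,2}:  v_{0} + v_{2} = v_{3}  ⇒ sig = (2;(1))
  {0,3}:  v_{0} + v_{3} = v_{5}  ⇒ sig = (2;(1))
  {1,3}:  v_{1} + v_{3} = v_{4}  ⇒ sig = (2;(1))
  {3,4}:  v_{3} + v_{4} = v_{2}  ⇒ sig = (2;(1))
  {4,5}:  v_{4} + v_{5} = v_{3}  ⇒ sig = (2;(1))
  {1,2}:  v_{1} + v_{2} = 2·v_{4}  ⇒ sig = (2;(2))
  {2,5}:  v_{2} + v_{5} = 2·v_{3}  ⇒ sig = (2;(2))

so the primitive-relation signature multiset is
    (2;())
    (2;())
    (2;(1))
    (2;(1))
    (2;(1))
    (2;(1))
    (2;(1))
    (2;(2))
    (2;(2))


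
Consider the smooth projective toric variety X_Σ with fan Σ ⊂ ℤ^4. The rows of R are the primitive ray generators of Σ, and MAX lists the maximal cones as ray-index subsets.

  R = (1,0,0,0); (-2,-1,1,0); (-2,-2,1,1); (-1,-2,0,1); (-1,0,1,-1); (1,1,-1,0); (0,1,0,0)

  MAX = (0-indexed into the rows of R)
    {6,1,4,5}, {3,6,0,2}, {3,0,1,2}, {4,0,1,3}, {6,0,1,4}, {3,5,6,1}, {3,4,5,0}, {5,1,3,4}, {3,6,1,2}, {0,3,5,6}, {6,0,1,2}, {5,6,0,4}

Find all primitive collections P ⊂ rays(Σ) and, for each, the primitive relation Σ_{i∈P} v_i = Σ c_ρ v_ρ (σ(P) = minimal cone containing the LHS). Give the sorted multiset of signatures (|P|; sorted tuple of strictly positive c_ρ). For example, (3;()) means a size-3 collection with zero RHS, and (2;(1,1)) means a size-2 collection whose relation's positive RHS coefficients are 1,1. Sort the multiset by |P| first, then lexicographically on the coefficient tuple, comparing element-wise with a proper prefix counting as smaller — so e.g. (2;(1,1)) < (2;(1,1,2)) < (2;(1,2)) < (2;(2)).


The 5 primitive collections of Σ (r=7, n=4):

  P = {2,5}:  v_{2} + v_{5} = v_{3} + v_{6}  →  sig = (2;(1,1))
  P = {2,4}:  v_{2} + v_{4} = v_{0} + 2·v_{1}  →  sig = (2;(1,2))
  P = {0,1,5}:  v_{0} + v_{1} + v_{5} = 0  →  sig = (3;())
  P = {3,4,6}:  v_{3} + v_{4} + v_{6} = v_{1}  →  sig = (3;(1))
  P = {0,1,3,6}:  v_{0} + v_{1} + v_{3} + v_{6} = v_{2}  →  sig = (4;(1))

Signatures (|P|; sorted positive RHS coefficients), sorted:
    |P|=2: 2 collections, coeffs (1,1), (1,2)
    |P|=3: 2 collections, coeffs (), (1)
    |P|=4: 1 collection, coeffs (1)


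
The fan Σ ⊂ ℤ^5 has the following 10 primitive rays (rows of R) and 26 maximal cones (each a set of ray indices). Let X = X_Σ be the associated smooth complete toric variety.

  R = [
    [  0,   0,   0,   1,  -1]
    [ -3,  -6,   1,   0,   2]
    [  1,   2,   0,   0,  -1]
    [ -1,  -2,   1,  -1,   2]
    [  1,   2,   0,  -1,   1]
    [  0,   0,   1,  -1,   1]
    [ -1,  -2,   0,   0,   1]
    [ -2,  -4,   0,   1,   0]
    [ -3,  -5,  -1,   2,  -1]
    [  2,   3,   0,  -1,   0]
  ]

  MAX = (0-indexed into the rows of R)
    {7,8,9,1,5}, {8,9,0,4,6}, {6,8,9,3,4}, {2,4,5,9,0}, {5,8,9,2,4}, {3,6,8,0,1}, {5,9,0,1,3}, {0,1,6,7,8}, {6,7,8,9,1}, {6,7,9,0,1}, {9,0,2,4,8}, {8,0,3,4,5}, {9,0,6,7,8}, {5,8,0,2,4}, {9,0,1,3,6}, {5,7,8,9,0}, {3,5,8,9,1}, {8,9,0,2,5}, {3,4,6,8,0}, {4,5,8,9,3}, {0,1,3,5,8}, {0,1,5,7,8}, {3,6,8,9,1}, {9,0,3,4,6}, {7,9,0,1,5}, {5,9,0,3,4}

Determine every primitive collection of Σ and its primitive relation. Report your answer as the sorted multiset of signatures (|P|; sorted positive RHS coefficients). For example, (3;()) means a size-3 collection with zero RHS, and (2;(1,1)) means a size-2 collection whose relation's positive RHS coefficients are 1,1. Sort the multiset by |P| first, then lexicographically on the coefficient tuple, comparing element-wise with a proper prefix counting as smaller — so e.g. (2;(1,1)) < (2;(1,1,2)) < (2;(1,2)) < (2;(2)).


Minimal non-faces — 11 found among 10 rays, 26 max cones:

  P = {2,6}:  v_{2} + v_{6} = 0  ⟹  sig = (2;())
  P = {2,3}:  v_{2} + v_{3} = v_{5}  ⟹  sig = (2;(1))
  P = {3,7}:  v_{3} + v_{7} = v_{1}  ⟹  sig = (2;(1))
  P = {4,7}:  v_{4} + v_{7} = v_{6}  ⟹  sig = (2;(1))
  P = {5,6}:  v_{5} + v_{6} = v_{3}  ⟹  sig = (2;(1))
  P = {1,2}:  v_{1} + v_{2} = v_{5} + v_{7}  ⟹  sig = (2;(1,1))
  P = {1,4}:  v_{1} + v_{4} = v_{3} + v_{6}  ⟹  sig = (2;(1,1))
  P = {2,7}:  v_{2} + v_{7} = v_{0} + v_{5} + v_{8} + v_{9}  ⟹  sig = (2;(1,1,1,1))
  P = {0,3,8,9}:  v_{0} + v_{3} + v_{8} + v_{9} = v_{7}  ⟹  sig = (4;(1))
  P = {0,1,8,9}:  v_{0} + v_{1} + v_{8} + v_{9} = 2·v_{7}  ⟹  sig = (4;(2))
  P = {0,4,5,8,9}:  v_{0} + v_{4} + v_{5} + v_{8} + v_{9} = 0  ⟹  sig = (5;())

so the primitive-relation signature multiset is
    (2;())
    (2;(1))
    (2;(1))
    (2;(1))
    (2;(1))
    (2;(1,1))
    (2;(1,1))
    (2;(1,1,1,1))
    (4;(1))
    (4;(2))
    (5;())


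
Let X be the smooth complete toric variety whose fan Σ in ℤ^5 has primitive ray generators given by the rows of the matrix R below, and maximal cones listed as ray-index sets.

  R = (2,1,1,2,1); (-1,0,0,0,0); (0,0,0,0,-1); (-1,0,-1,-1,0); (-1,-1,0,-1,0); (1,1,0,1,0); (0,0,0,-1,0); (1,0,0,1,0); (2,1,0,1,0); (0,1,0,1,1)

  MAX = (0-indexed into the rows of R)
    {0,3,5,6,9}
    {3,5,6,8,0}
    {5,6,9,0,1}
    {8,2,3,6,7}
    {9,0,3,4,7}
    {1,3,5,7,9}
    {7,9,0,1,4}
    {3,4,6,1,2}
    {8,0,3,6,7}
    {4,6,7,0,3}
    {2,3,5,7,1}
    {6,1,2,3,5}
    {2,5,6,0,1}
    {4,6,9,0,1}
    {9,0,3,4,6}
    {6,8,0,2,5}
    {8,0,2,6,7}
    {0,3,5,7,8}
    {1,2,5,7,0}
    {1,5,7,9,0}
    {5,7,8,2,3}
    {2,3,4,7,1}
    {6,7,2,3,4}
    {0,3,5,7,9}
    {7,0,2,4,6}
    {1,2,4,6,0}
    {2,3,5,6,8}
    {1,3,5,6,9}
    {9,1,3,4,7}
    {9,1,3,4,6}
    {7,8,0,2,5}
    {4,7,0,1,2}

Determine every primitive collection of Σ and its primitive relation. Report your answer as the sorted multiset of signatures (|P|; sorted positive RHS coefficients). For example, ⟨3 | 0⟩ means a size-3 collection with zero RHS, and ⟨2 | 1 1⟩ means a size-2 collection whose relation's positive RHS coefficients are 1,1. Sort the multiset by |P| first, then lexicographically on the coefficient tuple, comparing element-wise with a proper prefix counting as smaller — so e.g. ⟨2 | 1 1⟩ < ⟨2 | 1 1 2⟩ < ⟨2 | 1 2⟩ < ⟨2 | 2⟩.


Primitive collections (10):

  • {4,5}:  v_{4} + v_{5} = 0  ⇒ sig = ⟨2 | 0⟩
  • {1,8}:  v_{1} + v_{8} = v_{5}  ⇒ sig = ⟨2 | 1⟩
  • {2,9}:  v_{2} + v_{9} = v_{1} + v_{5}  ⇒ sig = ⟨2 | 1 1⟩
  • {4,8}:  v_{4} + v_{8} = v_{6} + v_{7}  ⇒ sig = ⟨2 | 1 1⟩
  • {8,9}:  v_{8} + v_{9} = v_{0} + v_{3} + v_{5}  ⇒ sig = ⟨2 | 1 1 1⟩
  • {1,6,7}:  v_{1} + v_{6} + v_{7} = 0  ⇒ sig = ⟨3 | 0⟩
  • {0,1,3}:  v_{0} + v_{1} + v_{3} = v_{9}  ⇒ sig = ⟨3 | 1⟩
  • {0,2,3}:  v_{0} + v_{2} + v_{3} = v_{5}  ⇒ sig = ⟨3 | 1⟩
  • {5,6,7}:  v_{5} + v_{6} + v_{7} = v_{8}  ⇒ sig = ⟨3 | 1⟩
  • {6,7,9}:  v_{6} + v_{7} + v_{9} = v_{0} + v_{3}  ⇒ sig = ⟨3 | 1 1⟩

so the primitive-relation signature multiset is
{ ⟨2 | 0⟩,  ⟨2 | 1⟩,  ⟨2 | 1 1⟩ ×2,  ⟨2 | 1 1 1⟩,  ⟨3 | 0⟩,  ⟨3 | 1⟩ ×3,  ⟨3 | 1 1⟩ }


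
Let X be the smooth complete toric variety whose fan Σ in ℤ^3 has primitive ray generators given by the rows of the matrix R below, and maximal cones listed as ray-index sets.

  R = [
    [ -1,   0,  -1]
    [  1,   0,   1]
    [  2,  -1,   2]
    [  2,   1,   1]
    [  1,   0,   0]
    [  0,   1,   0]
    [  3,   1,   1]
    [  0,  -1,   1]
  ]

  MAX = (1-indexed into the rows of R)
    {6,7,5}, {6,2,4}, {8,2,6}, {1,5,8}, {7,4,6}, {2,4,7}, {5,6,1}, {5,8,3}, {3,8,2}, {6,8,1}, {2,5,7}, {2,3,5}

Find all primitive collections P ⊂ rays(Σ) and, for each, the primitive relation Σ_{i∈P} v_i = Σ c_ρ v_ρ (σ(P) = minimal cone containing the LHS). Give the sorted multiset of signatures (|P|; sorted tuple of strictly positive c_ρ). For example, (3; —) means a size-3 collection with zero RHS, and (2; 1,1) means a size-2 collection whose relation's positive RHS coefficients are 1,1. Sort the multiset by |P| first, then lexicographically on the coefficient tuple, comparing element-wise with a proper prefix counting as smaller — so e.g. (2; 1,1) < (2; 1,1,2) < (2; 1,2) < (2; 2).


Σ has 14 primitive collections:

  {1,2}:  v_{1} + v_{2} = 0  ⟹  sig = (2; —)
  {4,5}:  v_{4} + v_{5} = v_{7}  ⟹  sig = (2; 1)
  {1,3}:  v_{1} + v_{3} = v_{5} + v_{8}  ⟹  sig = (2; 1,1)
  {1,4}:  v_{1} + v_{4} = v_{5} + v_{6}  ⟹  sig = (2; 1,1)
  {1,7}:  v_{1} + v_{7} = 2·v_{5} + v_{6}  ⟹  sig = (2; 1,2)
  {7,8}:  v_{7} + v_{8} = 2·v_{2} + v_{5}  ⟹  sig = (2; 1,2)
  {3,4}:  v_{3} + v_{4} = 3·v_{2} + v_{5}  ⟹  sig = (2; 1,3)
  {3,6}:  v_{3} + v_{6} = 2·v_{2}  ⟹  sig = (2; 2)
  {4,8}:  v_{4} + v_{8} = 2·v_{2}  ⟹  sig = (2; 2)
  {3,7}:  v_{3} + v_{7} = 3·v_{2} + 2·v_{5}  ⟹  sig = (2; 2,3)
  {2,5,6}:  v_{2} + v_{5} + v_{6} = v_{4}  ⟹  sig = (3; 1)
  {2,5,8}:  v_{2} + v_{5} + v_{8} = v_{3}  ⟹  sig = (3; 1)
  {5,6,8}:  v_{5} + v_{6} + v_{8} = v_{2}  ⟹  sig = (3; 1)
  {2,6,7}:  v_{2} + v_{6} + v_{7} = 2·v_{4}  ⟹  sig = (3; 2)

so the primitive-relation signature multiset is
{ (2; —),  (2; 1),  (2; 1,1) ×2,  (2; 1,2) ×2,  (2; 1,3),  (2; 2) ×2,  (2; 2,3),  (3; 1) ×3,  (3; 2) }


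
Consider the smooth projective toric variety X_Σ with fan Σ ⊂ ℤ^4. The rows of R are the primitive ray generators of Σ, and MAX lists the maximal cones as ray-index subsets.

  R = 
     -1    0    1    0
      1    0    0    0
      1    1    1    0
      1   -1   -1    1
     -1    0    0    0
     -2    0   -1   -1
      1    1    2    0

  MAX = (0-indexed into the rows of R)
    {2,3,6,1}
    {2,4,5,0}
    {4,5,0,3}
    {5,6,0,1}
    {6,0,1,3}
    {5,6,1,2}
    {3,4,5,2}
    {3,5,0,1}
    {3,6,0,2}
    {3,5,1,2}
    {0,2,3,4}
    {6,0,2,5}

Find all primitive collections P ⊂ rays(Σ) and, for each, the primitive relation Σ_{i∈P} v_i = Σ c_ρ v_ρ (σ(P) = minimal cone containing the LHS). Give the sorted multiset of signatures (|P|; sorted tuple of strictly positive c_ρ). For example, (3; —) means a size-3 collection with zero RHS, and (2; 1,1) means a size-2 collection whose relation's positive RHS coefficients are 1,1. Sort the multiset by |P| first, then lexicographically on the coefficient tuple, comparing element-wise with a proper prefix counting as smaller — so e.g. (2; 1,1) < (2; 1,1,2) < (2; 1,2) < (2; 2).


Σ has 5 primitive collections:

  {1,4}:  v_{1} + v_{4} = 0  ⇒ sig = (2; —)
  {4,6}:  v_{4} + v_{6} = v_{0} + v_{2}  ⇒ sig = (2; 1,1)
  {3,5,6}:  v_{3} + v_{5} + v_{6} = 0  ⇒ sig = (3; —)
  {0,1,2}:  v_{0} + v_{1} + v_{2} = v_{6}  ⇒ sig = (3; 1)
  {0,2,3,5}:  v_{0} + v_{2} + v_{3} + v_{5} = v_{4}  ⇒ sig = (4; 1)

Hence PRS(X_Σ) =
    |P|=2: 2 collections, coeffs (), (1,1)
    |P|=3: 2 collections, coeffs (), (1)
    |P|=4: 1 collection, coeffs (1)


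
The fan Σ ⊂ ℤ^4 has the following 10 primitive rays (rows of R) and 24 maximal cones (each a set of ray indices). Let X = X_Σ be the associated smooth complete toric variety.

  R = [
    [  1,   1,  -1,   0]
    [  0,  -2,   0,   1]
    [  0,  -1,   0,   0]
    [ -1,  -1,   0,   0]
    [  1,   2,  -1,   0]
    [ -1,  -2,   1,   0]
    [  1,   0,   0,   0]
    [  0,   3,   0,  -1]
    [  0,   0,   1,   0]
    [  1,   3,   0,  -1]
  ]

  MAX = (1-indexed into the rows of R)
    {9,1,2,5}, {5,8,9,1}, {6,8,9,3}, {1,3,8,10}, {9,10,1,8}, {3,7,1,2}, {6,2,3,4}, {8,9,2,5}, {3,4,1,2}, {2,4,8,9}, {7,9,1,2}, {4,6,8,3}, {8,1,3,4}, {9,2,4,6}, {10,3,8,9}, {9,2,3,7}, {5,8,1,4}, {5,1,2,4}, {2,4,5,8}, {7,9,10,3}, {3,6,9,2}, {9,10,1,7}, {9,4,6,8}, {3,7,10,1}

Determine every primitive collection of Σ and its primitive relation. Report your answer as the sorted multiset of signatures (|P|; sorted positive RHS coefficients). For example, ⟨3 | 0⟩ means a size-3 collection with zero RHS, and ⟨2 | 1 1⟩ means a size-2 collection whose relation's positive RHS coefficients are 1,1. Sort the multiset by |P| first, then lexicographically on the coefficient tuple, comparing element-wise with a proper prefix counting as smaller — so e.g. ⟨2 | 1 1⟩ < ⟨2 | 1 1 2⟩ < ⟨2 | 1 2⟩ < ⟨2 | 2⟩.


18 minimal non-faces of Δ(Σ) (on 10 rays):

  • {5,6}:  v_{5} + v_{6} = 0  ⟹  sig = ⟨2 | 0⟩
  • {1,6}:  v_{1} + v_{6} = v_{3}  ⟹  sig = ⟨2 | 1⟩
  • {3,5}:  v_{3} + v_{5} = v_{1}  ⟹  sig = ⟨2 | 1⟩
  • {4,7}:  v_{4} + v_{7} = v_{3}  ⟹  sig = ⟨2 | 1⟩
  • {7,8}:  v_{7} + v_{8} = v_{10}  ⟹  sig = ⟨2 | 1⟩
  • {2,10}:  v_{2} + v_{10} = v_{1} + v_{9}  ⟹  sig = ⟨2 | 1 1⟩
  • {4,10}:  v_{4} + v_{10} = v_{3} + v_{8}  ⟹  sig = ⟨2 | 1 1⟩
  • {5,10}:  v_{5} + v_{10} = 2·v_{1} + v_{8} + v_{9}  ⟹  sig = ⟨2 | 1 1 2⟩
  • {6,10}:  v_{6} + v_{10} = 2·v_{3} + v_{8} + v_{9}  ⟹  sig = ⟨2 | 1 1 2⟩
  • {5,7}:  v_{5} + v_{7} = 2·v_{1} + v_{9}  ⟹  sig = ⟨2 | 1 2⟩
  • {6,7}:  v_{6} + v_{7} = 2·v_{3} + v_{9}  ⟹  sig = ⟨2 | 1 2⟩
  • {1,4,9}:  v_{1} + v_{4} + v_{9} = 0  ⟹  sig = ⟨3 | 0⟩
  • {2,3,8}:  v_{2} + v_{3} + v_{8} = 0  ⟹  sig = ⟨3 | 0⟩
  • {1,2,8}:  v_{1} + v_{2} + v_{8} = v_{5}  ⟹  sig = ⟨3 | 1⟩
  • {1,3,9}:  v_{1} + v_{3} + v_{9} = v_{7}  ⟹  sig = ⟨3 | 1⟩
  • {3,4,9}:  v_{3} + v_{4} + v_{9} = v_{6}  ⟹  sig = ⟨3 | 1⟩
  • {2,6,8}:  v_{2} + v_{6} + v_{8} = v_{4} + v_{9}  ⟹  sig = ⟨3 | 1 1⟩
  • {4,5,9}:  v_{4} + v_{5} + v_{9} = v_{2} + v_{8}  ⟹  sig = ⟨3 | 1 1⟩

so the primitive-relation signature multiset is
[⟨2 | 0⟩, ⟨2 | 1⟩, ⟨2 | 1⟩, ⟨2 | 1⟩, ⟨2 | 1⟩, ⟨2 | 1 1⟩, ⟨2 | 1 1⟩, ⟨2 | 1 1 2⟩, ⟨2 | 1 1 2⟩, ⟨2 | 1 2⟩, ⟨2 | 1 2⟩, ⟨3 | 0⟩, ⟨3 | 0⟩, ⟨3 | 1⟩, ⟨3 | 1⟩, ⟨3 | 1⟩, ⟨3 | 1 1⟩, ⟨3 | 1 1⟩]


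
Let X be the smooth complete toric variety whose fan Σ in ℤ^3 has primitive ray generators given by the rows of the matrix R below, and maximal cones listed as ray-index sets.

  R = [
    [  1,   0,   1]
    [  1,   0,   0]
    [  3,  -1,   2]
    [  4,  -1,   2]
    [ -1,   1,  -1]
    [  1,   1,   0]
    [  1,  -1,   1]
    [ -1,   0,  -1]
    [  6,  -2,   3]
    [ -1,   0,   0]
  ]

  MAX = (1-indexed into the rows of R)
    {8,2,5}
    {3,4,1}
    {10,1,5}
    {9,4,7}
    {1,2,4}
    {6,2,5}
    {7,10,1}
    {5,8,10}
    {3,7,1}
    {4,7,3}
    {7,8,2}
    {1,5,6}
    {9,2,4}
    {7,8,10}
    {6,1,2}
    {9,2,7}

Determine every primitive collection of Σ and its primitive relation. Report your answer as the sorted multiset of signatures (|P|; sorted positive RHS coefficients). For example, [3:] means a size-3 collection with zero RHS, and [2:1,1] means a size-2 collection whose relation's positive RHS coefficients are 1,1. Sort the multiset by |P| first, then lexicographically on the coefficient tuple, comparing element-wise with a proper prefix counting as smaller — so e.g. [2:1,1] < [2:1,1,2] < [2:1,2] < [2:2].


Minimal non-faces — 25 found among 10 rays, 16 max cones:

  P = {1,8}:  v_{1} + v_{8} = 0  →  sig = [2:]
  P = {2,10}:  v_{2} + v_{10} = 0  →  sig = [2:]
  P = {5,7}:  v_{5} + v_{7} = 0  →  sig = [2:]
  P = {2,3}:  v_{2} + v_{3} = v_{4}  →  sig = [2:1]
  P = {4,10}:  v_{4} + v_{10} = v_{3}  →  sig = [2:1]
  P = {1,9}:  v_{1} + v_{9} = v_{3} + v_{4}  →  sig = [2:1,1]
  P = {3,5}:  v_{3} + v_{5} = v_{1} + v_{2}  →  sig = [2:1,1]
  P = {3,8}:  v_{3} + v_{8} = v_{2} + v_{7}  →  sig = [2:1,1]
  P = {3,10}:  v_{3} + v_{10} = v_{1} + v_{7}  →  sig = [2:1,1]
  P = {5,9}:  v_{5} + v_{9} = v_{2} + v_{4}  →  sig = [2:1,1]
  P = {6,7}:  v_{6} + v_{7} = v_{1} + v_{2}  →  sig = [2:1,1]
  P = {6,8}:  v_{6} + v_{8} = v_{2} + v_{5}  →  sig = [2:1,1]
  P = {6,10}:  v_{6} + v_{10} = v_{1} + v_{5}  →  sig = [2:1,1]
  P = {9,10}:  v_{9} + v_{10} = v_{4} + v_{7}  →  sig = [2:1,1]
  P = {6,9}:  v_{6} + v_{9} = v_{1} + 2·v_{2} + v_{4}  →  sig = [2:1,1,2]
  P = {3,9}:  v_{3} + v_{9} = 2·v_{4} + v_{7}  →  sig = [2:1,2]
  P = {4,5}:  v_{4} + v_{5} = v_{1} + 2·v_{2}  →  sig = [2:1,2]
  P = {4,8}:  v_{4} + v_{8} = 2·v_{2} + v_{7}  →  sig = [2:1,2]
  P = {3,6}:  v_{3} + v_{6} = 2·v_{1} + 2·v_{2}  →  sig = [2:2,2]
  P = {4,6}:  v_{4} + v_{6} = 2·v_{1} + 3·v_{2}  →  sig = [2:2,3]
  P = {8,9}:  v_{8} + v_{9} = 3·v_{2} + 2·v_{7}  →  sig = [2:2,3]
  P = {1,2,5}:  v_{1} + v_{2} + v_{5} = v_{6}  →  sig = [3:1]
  P = {1,2,7}:  v_{1} + v_{2} + v_{7} = v_{3}  →  sig = [3:1]
  P = {2,4,7}:  v_{2} + v_{4} + v_{7} = v_{9}  →  sig = [3:1]
  P = {1,4,7}:  v_{1} + v_{4} + v_{7} = 2·v_{3}  →  sig = [3:2]

so the primitive-relation signature multiset is
{ [2:] ×3,  [2:1] ×2,  [2:1,1] ×9,  [2:1,1,2],  [2:1,2] ×3,  [2:2,2],  [2:2,3] ×2,  [3:1] ×3,  [3:2] }


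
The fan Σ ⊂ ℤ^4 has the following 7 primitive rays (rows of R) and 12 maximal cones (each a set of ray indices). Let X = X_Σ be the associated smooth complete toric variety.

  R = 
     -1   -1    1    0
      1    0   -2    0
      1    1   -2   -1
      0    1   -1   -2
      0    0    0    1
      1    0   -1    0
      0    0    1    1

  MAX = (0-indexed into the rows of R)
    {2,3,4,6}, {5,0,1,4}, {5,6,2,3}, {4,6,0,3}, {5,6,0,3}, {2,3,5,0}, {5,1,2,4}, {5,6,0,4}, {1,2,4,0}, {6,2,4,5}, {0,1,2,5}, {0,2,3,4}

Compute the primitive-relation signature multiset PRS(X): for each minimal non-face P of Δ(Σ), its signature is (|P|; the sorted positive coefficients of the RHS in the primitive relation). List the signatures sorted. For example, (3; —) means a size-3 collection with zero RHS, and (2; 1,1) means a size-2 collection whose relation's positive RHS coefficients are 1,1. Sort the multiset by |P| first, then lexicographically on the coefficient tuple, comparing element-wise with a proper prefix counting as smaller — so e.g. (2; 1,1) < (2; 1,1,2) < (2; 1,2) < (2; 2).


Minimal non-faces — 5 found among 7 rays, 12 max cones:

  P = {1,6}:  v_{1} + v_{6} = v_{4} + v_{5}  →  sig = (2; 1,1)
  P = {1,3}:  v_{1} + v_{3} = v_{0} + 2·v_{2}  →  sig = (2; 1,2)
  P = {0,2,6}:  v_{0} + v_{2} + v_{6} = 0  →  sig = (3; —)
  P = {3,4,5}:  v_{3} + v_{4} + v_{5} = v_{2}  →  sig = (3; 1)
  P = {0,2,4,5}:  v_{0} + v_{2} + v_{4} + v_{5} = v_{1}  →  sig = (4; 1)

so the primitive-relation signature multiset is
    |P|=2: 2 collections, coeffs (1,1), (1,2)
    |P|=3: 2 collections, coeffs (), (1)
    |P|=4: 1 collection, coeffs (1)


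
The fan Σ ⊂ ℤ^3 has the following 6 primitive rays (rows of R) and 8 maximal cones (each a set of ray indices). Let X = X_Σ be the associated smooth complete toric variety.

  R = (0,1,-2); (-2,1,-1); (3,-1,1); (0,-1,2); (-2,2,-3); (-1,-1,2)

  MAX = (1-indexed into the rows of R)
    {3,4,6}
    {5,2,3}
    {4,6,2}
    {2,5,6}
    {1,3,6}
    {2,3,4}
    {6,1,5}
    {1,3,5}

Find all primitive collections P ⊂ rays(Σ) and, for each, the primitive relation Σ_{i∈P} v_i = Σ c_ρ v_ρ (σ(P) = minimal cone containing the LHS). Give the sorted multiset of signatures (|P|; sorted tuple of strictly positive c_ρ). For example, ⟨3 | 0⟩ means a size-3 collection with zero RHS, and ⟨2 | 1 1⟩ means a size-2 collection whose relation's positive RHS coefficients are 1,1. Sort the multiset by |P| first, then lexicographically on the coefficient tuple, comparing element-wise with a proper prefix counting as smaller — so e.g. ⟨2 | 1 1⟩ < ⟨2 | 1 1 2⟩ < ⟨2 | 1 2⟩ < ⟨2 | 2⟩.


|primitive collections| = 5. Relations:

  {1,4}:  v_{1} + v_{4} = 0 ; sig = ⟨2 | 0⟩
  {1,2}:  v_{1} + v_{2} = v_{5} ; sig = ⟨2 | 1⟩
  {4,5}:  v_{4} + v_{5} = v_{2} ; sig = ⟨2 | 1⟩
  {3,5,6}:  v_{3} + v_{5} + v_{6} = 0 ; sig = ⟨3 | 0⟩
  {2,3,6}:  v_{2} + v_{3} + v_{6} = v_{4} ; sig = ⟨3 | 1⟩

Signatures (|P|; sorted positive RHS coefficients), sorted:
    ⟨2 | 0⟩
    ⟨2 | 1⟩
    ⟨2 | 1⟩
    ⟨3 | 0⟩
    ⟨3 | 1⟩


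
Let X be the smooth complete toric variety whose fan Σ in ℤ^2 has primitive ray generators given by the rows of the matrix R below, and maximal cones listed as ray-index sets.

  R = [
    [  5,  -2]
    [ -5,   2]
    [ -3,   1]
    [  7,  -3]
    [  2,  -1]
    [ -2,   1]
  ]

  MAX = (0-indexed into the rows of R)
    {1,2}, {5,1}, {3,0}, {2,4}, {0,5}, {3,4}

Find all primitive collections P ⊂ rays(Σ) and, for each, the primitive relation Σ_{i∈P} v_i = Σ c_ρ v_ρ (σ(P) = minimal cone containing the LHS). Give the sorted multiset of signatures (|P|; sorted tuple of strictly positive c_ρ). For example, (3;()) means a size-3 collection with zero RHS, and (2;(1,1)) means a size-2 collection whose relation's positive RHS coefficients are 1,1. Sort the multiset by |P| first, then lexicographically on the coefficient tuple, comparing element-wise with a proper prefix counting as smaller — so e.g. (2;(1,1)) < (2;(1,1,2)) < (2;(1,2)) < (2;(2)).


Primitive collections (9):

  {0,1}:  v_{0} + v_{1} = 0  →  sig = (2;())
  {4,5}:  v_{4} + v_{5} = 0  →  sig = (2;())
  {0,2}:  v_{0} + v_{2} = v_{4}  →  sig = (2;(1))
  {0,4}:  v_{0} + v_{4} = v_{3}  →  sig = (2;(1))
  {1,3}:  v_{1} + v_{3} = v_{4}  →  sig = (2;(1))
  {1,4}:  v_{1} + v_{4} = v_{2}  →  sig = (2;(1))
  {2,5}:  v_{2} + v_{5} = v_{1}  →  sig = (2;(1))
  {3,5}:  v_{3} + v_{5} = v_{0}  →  sig = (2;(1))
  {2,3}:  v_{2} + v_{3} = 2·v_{4}  →  sig = (2;(2))

so the primitive-relation signature multiset is
    |P|=2: 9 collections, coeffs (), (), (1), (1), (1), (1), (1), (1), (2)


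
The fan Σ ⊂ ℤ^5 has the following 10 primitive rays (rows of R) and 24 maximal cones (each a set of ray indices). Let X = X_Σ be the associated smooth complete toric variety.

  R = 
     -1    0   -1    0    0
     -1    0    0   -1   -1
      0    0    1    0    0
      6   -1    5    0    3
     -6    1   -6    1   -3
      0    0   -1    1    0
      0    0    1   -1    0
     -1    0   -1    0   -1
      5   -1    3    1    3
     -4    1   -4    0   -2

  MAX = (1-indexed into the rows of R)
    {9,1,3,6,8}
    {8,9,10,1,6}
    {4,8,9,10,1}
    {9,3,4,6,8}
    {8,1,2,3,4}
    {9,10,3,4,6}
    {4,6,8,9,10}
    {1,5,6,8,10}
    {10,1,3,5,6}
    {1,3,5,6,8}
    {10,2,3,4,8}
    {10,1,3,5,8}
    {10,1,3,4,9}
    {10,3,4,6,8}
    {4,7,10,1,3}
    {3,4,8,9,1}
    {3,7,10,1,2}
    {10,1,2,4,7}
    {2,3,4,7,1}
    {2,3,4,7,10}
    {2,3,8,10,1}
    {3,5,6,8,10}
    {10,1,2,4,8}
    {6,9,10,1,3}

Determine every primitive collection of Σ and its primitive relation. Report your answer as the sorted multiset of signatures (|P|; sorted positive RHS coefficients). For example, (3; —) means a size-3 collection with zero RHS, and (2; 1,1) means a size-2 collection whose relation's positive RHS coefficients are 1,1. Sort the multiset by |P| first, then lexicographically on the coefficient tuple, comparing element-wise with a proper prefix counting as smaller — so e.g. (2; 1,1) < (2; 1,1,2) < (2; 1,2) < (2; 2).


|primitive collections| = 14. Relations:

  P={6,7}:  v_{6} + v_{7} = 0  →  sig = (2; —)
  P={2,6}:  v_{2} + v_{6} = v_{8}  →  sig = (2; 1)
  P={4,5}:  v_{4} + v_{5} = v_{6}  →  sig = (2; 1)
  P={7,8}:  v_{7} + v_{8} = v_{2}  →  sig = (2; 1)
  P={7,9}:  v_{7} + v_{9} = v_{1} + v_{4}  →  sig = (2; 1,1)
  P={2,9}:  v_{2} + v_{9} = v_{1} + v_{4} + v_{8}  →  sig = (2; 1,1,1)
  P={5,7}:  v_{5} + v_{7} = v_{1} + v_{3} + v_{8} + v_{10}  →  sig = (2; 1,1,1,1)
  P={2,5}:  v_{2} + v_{5} = v_{1} + v_{3} + 2·v_{8} + v_{10}  →  sig = (2; 1,1,1,2)
  P={5,9}:  v_{5} + v_{9} = v_{1} + 2·v_{6}  →  sig = (2; 1,2)
  P={1,4,6}:  v_{1} + v_{4} + v_{6} = v_{9}  →  sig = (3; 1)
  P={3,8,9,10}:  v_{3} + v_{8} + v_{9} + v_{10} = v_{6}  →  sig = (4; 1)
  P={1,3,4,8,10}:  v_{1} + v_{3} + v_{4} + v_{8} + v_{10} = 0  →  sig = (5; —)
  P={1,2,3,4,10}:  v_{1} + v_{2} + v_{3} + v_{4} + v_{10} = v_{7}  →  sig = (5; 1)
  P={1,3,6,8,10}:  v_{1} + v_{3} + v_{6} + v_{8} + v_{10} = v_{5}  →  sig = (5; 1)

Sorted signature multiset PRS(X):
{ (2; —),  (2; 1) ×3,  (2; 1,1),  (2; 1,1,1),  (2; 1,1,1,1),  (2; 1,1,1,2),  (2; 1,2),  (3; 1),  (4; 1),  (5; —),  (5; 1) ×2 }
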